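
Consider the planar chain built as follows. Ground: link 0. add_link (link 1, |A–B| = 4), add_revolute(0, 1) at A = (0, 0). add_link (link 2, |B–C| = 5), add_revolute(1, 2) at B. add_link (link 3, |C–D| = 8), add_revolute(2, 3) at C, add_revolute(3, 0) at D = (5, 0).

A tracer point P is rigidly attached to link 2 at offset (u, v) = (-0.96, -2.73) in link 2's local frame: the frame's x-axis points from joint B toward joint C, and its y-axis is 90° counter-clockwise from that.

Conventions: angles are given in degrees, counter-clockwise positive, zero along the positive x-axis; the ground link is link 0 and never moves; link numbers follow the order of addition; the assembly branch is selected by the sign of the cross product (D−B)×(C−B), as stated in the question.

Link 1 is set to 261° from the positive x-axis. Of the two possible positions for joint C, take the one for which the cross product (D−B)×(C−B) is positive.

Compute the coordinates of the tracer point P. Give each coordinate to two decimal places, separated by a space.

A=(0,0), D=(5.00,0)
B = A + 4.00·(cos261°, sin261°) = (-0.6257, -3.9508)
|BD| = 6.8744
circle(B,5.00) ∩ circle(D,8.00): a=0.6006, h=4.9638
  candidates: C₊=(-2.9870,0.4566) cross=34.123; C₋=(2.7185,-7.6678) cross=-34.123
  branch + wants cross > 0 → take C=(-2.9870,0.4566) (cross=34.123)
ex = (C−B)/|BC| = (-0.4722,0.8815); ey = (-0.8815,-0.4722)
P = B + -0.96·ex + -2.73·ey = (2.2340,-3.5077)

2.23 -3.51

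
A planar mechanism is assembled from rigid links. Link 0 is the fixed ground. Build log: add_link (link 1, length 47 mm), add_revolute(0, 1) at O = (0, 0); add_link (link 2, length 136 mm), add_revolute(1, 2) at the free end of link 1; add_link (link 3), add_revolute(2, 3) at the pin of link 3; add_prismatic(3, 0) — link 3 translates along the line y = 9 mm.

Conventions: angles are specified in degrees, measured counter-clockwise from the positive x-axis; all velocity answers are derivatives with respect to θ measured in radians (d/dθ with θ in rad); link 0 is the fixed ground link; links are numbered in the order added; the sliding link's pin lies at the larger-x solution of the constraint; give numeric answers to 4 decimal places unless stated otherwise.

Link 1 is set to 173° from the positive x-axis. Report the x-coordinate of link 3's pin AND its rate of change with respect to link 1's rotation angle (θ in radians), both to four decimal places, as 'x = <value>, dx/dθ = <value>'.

geometry: r = 47 mm, L = 136 mm, e = 9 mm
crank pin P = (r cos θ, r sin θ) = (-46.649669, 5.727859)
h = r sin θ − e = 5.727859 − 9 = -3.272141
x = r cos θ + √(L² − h²) = -46.649669 + 135.960631 = 89.310962
dx/dθ = −r sin θ − h·r cos θ/√(L² − h²) (θ in radians; h = -3.272141) = -6.850569

x = 89.3110, dx/dθ = -6.8506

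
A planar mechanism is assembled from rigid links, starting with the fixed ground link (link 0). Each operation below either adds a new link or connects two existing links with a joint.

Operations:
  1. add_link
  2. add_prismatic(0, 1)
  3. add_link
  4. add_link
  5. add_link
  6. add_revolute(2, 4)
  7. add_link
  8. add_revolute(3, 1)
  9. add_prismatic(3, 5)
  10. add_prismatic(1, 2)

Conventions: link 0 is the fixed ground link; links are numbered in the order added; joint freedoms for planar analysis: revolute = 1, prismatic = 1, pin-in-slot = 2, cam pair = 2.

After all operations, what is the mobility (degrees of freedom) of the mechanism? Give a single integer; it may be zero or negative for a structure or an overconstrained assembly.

(L,J1,J2)=(1,0,0); link0 fixed
link1: (2,0,0)
P 0-1 [J1]: (2,1,0)
link2: (3,1,0)
link3: (4,1,0)
link4: (5,1,0)
R 2-4 [J1]: (5,2,0)
link5: (6,2,0)
R 3-1 [J1]: (6,3,0)
P 3-5 [J1]: (6,4,0)
P 1-2 [J1]: (6,5,0)
Grübler: 3·5 − 2·5 − 0 = 5

M = 5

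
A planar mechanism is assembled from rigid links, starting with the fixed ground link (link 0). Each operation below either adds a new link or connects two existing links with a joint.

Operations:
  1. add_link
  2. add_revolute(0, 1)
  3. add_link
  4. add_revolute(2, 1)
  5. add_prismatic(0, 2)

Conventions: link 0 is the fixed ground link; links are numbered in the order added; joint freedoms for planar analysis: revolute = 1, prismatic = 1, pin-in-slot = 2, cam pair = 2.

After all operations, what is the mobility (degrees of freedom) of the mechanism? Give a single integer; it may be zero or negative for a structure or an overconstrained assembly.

(L,J1,J2)=(1,0,0); link0 fixed
link1: (2,0,0)
R 0-1 [J1]: (2,1,0)
link2: (3,1,0)
R 2-1 [J1]: (3,2,0)
P 0-2 [J1]: (3,3,0)
Grübler: 3·2 − 2·3 − 0 = 0

M = 0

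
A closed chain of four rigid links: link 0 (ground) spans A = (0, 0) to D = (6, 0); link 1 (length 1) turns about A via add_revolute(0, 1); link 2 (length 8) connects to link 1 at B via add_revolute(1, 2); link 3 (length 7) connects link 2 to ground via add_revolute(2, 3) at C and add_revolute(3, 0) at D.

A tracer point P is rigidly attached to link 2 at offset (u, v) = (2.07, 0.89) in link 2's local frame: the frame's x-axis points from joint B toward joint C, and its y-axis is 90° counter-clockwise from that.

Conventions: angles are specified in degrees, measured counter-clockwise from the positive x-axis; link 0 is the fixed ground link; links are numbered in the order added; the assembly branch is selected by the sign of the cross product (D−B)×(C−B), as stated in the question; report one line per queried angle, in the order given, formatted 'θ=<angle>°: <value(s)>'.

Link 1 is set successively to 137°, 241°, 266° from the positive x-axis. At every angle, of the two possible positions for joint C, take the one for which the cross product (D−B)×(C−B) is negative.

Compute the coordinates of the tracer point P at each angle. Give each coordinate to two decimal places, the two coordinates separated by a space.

A=(0,0), D=(6.00,0)
θ=137°: B = A + 1.00·(cos137°, sin137°) = (-0.7314, 0.6820)
θ=137°: |BD| = 6.7658
θ=137°: circle(B,8.00) ∩ circle(D,7.00): a=4.4914, h=6.6202
θ=137°:   candidates: C₊=(4.4045,6.8157) cross=44.791; C₋=(3.0699,-6.3572) cross=-44.791
θ=137°:   branch - wants cross < 0 → take C=(3.0699,-6.3572) (cross=-44.791)
θ=137°: ex = (C−B)/|BC| = (0.4752,-0.8799); ey = (0.8799,0.4752)
θ=137°: P = B + 2.07·ex + 0.89·ey = (1.0353,-0.7165)
θ=241°: B = A + 1.00·(cos241°, sin241°) = (-0.4848, -0.8746)
θ=241°: |BD| = 6.5435
θ=241°: circle(B,8.00) ∩ circle(D,7.00): a=4.4179, h=6.6695
θ=241°:   candidates: C₊=(3.0020,6.3255) cross=43.642; C₋=(4.7849,-6.8937) cross=-43.642
θ=241°:   branch - wants cross < 0 → take C=(4.7849,-6.8937) (cross=-43.642)
θ=241°: ex = (C−B)/|BC| = (0.6587,-0.7524); ey = (0.7524,0.6587)
θ=241°: P = B + 2.07·ex + 0.89·ey = (1.5484,-1.8458)
θ=266°: B = A + 1.00·(cos266°, sin266°) = (-0.0698, -0.9976)
θ=266°: |BD| = 6.1512
θ=266°: circle(B,8.00) ∩ circle(D,7.00): a=4.2949, h=6.7494
θ=266°:   candidates: C₊=(3.0737,6.3590) cross=41.517; C₋=(5.2628,-6.9611) cross=-41.517
θ=266°:   branch - wants cross < 0 → take C=(5.2628,-6.9611) (cross=-41.517)
θ=266°: ex = (C−B)/|BC| = (0.6666,-0.7454); ey = (0.7454,0.6666)
θ=266°: P = B + 2.07·ex + 0.89·ey = (1.9735,-1.9474)

θ=137°: 1.04 -0.72
θ=241°: 1.55 -1.85
θ=266°: 1.97 -1.95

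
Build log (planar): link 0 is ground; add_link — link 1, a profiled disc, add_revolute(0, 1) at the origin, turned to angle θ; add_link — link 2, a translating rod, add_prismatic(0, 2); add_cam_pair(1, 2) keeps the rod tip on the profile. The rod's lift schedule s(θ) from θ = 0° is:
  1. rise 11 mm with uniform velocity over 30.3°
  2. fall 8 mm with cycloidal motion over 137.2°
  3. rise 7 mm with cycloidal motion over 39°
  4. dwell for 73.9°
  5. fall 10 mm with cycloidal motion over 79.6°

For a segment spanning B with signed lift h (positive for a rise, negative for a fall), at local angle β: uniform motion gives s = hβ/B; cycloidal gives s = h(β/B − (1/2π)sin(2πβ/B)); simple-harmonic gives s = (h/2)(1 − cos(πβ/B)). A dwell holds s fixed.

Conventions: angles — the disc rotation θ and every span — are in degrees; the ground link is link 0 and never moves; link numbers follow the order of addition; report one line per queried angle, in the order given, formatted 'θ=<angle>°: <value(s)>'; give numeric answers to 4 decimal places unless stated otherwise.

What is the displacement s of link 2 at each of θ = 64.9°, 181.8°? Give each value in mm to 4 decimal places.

seg 1 [0°–30.3°] uniform, h=11: full span → s += 11 → s = 11.0000
seg 2 [30.3°–167.5°] cycloidal, h=-8: θ=64.9° here. β=34.6, B=137.2. -8·(0.2522 − sin(2π·0.2522)/(2π)) = -0.7444 → s = 10.2556
seg 2 [30.3°–167.5°] cycloidal, h=-8: full span → s += -8 → s = 3.0000
seg 3 [167.5°–206.5°] cycloidal, h=7: θ=181.8° here. β=14.3, B=39. 7·(0.3667 − sin(2π·0.3667)/(2π)) = 1.7387 → s = 4.7387

θ=64.9°: 10.2556
θ=181.8°: 4.7387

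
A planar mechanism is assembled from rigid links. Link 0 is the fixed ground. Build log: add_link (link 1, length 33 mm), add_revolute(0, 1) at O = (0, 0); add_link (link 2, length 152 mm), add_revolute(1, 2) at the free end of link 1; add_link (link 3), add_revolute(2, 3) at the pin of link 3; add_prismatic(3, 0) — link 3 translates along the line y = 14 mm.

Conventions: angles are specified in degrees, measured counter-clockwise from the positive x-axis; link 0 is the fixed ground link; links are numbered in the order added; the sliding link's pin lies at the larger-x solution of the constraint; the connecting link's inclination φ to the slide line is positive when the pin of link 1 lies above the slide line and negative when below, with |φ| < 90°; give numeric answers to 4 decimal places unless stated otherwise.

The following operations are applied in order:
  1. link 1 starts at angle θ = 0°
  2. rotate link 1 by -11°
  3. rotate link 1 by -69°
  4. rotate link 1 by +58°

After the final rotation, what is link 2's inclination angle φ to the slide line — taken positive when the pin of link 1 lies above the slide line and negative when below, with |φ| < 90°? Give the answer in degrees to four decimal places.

geometry: r = 33 mm, L = 152 mm, e = 14 mm; θ starts at 0°
rotate link 1 by -11°: θ ← 0° -11° = -11°
rotate link 1 by -69°: θ ← -11° -69° = -80°
rotate link 1 by +58°: θ ← -80° +58° = -22°
h = r sin θ − e = -12.362018 − 14 = -26.362018
sin φ = h / L = -26.362018 / 152 = -0.17343433
φ = arcsin(-0.17343433) = -9.987558°

-9.9876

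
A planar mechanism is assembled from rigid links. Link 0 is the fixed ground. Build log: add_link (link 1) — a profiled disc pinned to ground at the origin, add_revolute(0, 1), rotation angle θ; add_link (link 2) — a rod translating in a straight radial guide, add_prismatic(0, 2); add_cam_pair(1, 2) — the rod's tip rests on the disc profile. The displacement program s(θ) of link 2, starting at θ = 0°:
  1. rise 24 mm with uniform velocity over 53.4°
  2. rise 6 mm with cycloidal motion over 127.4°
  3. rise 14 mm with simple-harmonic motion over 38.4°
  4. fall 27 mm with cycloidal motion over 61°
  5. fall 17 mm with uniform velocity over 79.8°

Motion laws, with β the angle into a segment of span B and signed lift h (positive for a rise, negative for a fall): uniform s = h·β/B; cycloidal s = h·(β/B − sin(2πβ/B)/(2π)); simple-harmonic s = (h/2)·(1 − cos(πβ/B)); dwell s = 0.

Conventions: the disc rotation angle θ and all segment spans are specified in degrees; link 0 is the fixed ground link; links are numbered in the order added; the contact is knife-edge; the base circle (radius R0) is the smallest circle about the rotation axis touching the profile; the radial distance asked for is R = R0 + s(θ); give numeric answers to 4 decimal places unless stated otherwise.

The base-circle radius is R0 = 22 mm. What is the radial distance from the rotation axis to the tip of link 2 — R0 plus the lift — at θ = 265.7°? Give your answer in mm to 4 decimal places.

seg 1 [0°–53.4°] uniform, h=24: full span → s += 24 → s = 24.0000
seg 2 [53.4°–180.8°] cycloidal, h=6: full span → s += 6 → s = 30.0000
seg 3 [180.8°–219.2°] simple-harmonic, h=14: full span → s += 14 → s = 44.0000
seg 4 [219.2°–280.2°] cycloidal, h=-27: θ=265.7° here. β=46.5, B=61. -27·(0.7623 − sin(2π·0.7623)/(2π)) = -24.8663 → s = 19.1337
R = R0 + s = 22 + 19.1337 = 41.1337

41.1337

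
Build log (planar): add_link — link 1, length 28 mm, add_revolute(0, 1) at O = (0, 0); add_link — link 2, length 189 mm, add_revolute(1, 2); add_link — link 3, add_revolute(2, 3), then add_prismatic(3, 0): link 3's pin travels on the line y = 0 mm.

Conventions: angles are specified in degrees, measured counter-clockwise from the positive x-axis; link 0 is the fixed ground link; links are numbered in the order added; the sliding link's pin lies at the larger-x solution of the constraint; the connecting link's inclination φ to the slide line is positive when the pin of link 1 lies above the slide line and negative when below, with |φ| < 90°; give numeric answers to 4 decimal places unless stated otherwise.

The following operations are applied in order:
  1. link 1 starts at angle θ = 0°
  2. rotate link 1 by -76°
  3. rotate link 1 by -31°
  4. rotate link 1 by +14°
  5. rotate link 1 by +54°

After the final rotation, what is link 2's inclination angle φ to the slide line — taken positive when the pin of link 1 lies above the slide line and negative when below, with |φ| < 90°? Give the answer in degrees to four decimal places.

geometry: r = 28 mm, L = 189 mm, e = 0 mm; θ starts at 0°
rotate link 1 by -76°: θ ← 0° -76° = -76°
rotate link 1 by -31°: θ ← -76° -31° = -107°
rotate link 1 by +14°: θ ← -107° +14° = -93°
rotate link 1 by +54°: θ ← -93° +54° = -39°
h = r sin θ − e = -17.620971 − 0 = -17.620971
sin φ = h / L = -17.620971 / 189 = -0.09323265
φ = arcsin(-0.09323265) = -5.349607°

-5.3496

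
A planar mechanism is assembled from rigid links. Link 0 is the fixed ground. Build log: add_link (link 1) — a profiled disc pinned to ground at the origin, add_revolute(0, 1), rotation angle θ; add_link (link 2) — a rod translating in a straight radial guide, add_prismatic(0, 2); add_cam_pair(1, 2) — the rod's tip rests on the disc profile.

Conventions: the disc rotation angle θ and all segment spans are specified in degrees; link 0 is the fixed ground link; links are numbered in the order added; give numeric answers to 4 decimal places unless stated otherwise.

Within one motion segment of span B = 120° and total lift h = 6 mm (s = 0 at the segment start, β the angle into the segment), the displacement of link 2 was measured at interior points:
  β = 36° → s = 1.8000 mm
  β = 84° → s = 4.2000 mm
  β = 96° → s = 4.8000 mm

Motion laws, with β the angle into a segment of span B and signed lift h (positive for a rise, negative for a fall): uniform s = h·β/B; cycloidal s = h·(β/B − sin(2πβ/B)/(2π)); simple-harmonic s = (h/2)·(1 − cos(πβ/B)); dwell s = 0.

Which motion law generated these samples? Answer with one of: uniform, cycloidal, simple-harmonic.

candidates at β/B = r: uniform s = h·r (linear in β); cycloidal s = h·(r − sin(2πr)/(2π)); simple-harmonic s = (h/2)(1 − cos(πr))
β=36°: printed 1.8000 | uniform 1.8000, cycloidal 0.8918, simple-harmonic 1.2366
β=84°: printed 4.2000 | uniform 4.2000, cycloidal 5.1082, simple-harmonic 4.7634
β=96°: printed 4.8000 | uniform 4.8000, cycloidal 5.7082, simple-harmonic 5.4271
only one law matches every sample → uniform

uniform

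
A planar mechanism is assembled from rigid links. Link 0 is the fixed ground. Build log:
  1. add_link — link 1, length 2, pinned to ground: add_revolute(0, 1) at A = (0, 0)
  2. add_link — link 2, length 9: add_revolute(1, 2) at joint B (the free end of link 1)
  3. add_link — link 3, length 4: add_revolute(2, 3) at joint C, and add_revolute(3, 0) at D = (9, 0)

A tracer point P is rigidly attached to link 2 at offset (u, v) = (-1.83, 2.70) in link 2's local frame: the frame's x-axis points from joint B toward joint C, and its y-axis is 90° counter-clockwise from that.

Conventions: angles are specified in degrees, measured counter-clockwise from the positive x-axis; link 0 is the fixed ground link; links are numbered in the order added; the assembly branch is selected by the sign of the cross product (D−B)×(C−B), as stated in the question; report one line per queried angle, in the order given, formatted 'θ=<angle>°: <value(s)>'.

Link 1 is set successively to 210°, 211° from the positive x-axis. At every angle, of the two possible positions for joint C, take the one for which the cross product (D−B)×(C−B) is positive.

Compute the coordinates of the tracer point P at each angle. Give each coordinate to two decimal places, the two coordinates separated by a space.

A=(0,0), D=(9.00,0)
θ=210°: B = A + 2.00·(cos210°, sin210°) = (-1.7321, -1.0000)
θ=210°: |BD| = 10.7785
θ=210°: circle(B,9.00) ∩ circle(D,4.00): a=8.4045, h=3.2193
θ=210°:   candidates: C₊=(6.3375,2.9852) cross=34.700; C₋=(6.9349,-3.4257) cross=-34.700
θ=210°:   branch + wants cross > 0 → take C=(6.3375,2.9852) (cross=34.700)
θ=210°: ex = (C−B)/|BC| = (0.8966,0.4428); ey = (-0.4428,0.8966)
θ=210°: P = B + -1.83·ex + 2.70·ey = (-4.5684,0.6106)
θ=211°: B = A + 2.00·(cos211°, sin211°) = (-1.7143, -1.0301)
θ=211°: |BD| = 10.7637
θ=211°: circle(B,9.00) ∩ circle(D,4.00): a=8.4013, h=3.2278
θ=211°:   candidates: C₊=(6.3395,2.9869) cross=34.743; C₋=(6.9573,-3.4391) cross=-34.743
θ=211°:   branch + wants cross > 0 → take C=(6.3395,2.9869) (cross=34.743)
θ=211°: ex = (C−B)/|BC| = (0.8949,0.4463); ey = (-0.4463,0.8949)
θ=211°: P = B + -1.83·ex + 2.70·ey = (-4.5570,0.5693)

θ=210°: -4.57 0.61
θ=211°: -4.56 0.57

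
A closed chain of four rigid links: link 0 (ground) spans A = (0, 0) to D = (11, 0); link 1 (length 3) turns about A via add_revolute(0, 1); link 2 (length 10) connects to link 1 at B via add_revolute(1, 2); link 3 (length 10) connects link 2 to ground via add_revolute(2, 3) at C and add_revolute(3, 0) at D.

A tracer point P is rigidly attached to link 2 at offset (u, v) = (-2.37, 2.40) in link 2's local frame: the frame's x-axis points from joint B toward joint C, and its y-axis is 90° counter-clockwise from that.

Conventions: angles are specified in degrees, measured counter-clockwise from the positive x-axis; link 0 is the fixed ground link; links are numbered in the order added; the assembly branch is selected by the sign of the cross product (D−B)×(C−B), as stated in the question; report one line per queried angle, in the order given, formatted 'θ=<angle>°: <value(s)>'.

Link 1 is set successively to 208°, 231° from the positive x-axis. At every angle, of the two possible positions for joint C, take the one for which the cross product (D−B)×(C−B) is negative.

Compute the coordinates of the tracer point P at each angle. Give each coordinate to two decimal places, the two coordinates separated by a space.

A=(0,0), D=(11.00,0)
θ=208°: B = A + 3.00·(cos208°, sin208°) = (-2.6488, -1.4084)
θ=208°: |BD| = 13.7213
θ=208°: circle(B,10.00) ∩ circle(D,10.00): a=6.8607, h=7.2754
θ=208°:   candidates: C₊=(3.4288,6.5328) cross=99.828; C₋=(4.9224,-7.9412) cross=-99.828
θ=208°:   branch - wants cross < 0 → take C=(4.9224,-7.9412) (cross=-99.828)
θ=208°: ex = (C−B)/|BC| = (0.7571,-0.6533); ey = (0.6533,0.7571)
θ=208°: P = B + -2.37·ex + 2.40·ey = (-2.8754,1.9569)
θ=231°: B = A + 3.00·(cos231°, sin231°) = (-1.8880, -2.3314)
θ=231°: |BD| = 13.0971
θ=231°: circle(B,10.00) ∩ circle(D,10.00): a=6.5486, h=7.5575
θ=231°:   candidates: C₊=(3.2107,6.2711) cross=98.982; C₋=(5.9013,-8.6025) cross=-98.982
θ=231°:   branch - wants cross < 0 → take C=(5.9013,-8.6025) (cross=-98.982)
θ=231°: ex = (C−B)/|BC| = (0.7789,-0.6271); ey = (0.6271,0.7789)
θ=231°: P = B + -2.37·ex + 2.40·ey = (-2.2290,1.0242)

θ=208°: -2.88 1.96
θ=231°: -2.23 1.02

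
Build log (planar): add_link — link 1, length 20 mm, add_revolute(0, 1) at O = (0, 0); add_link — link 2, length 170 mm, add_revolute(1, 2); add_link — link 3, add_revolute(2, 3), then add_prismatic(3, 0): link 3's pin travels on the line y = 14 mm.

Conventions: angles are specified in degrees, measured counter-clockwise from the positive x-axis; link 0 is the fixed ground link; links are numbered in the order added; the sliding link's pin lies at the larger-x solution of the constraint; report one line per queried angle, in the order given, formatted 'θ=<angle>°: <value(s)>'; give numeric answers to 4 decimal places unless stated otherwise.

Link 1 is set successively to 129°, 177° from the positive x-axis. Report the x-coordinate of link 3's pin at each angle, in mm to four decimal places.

geometry: r = 20 mm, L = 170 mm, e = 14 mm
θ=129°: crank pin P = (r cos θ, r sin θ) = (-12.586408, 15.542919)
θ=129°: h = r sin θ − e = 15.542919 − 14 = 1.542919
θ=129°: x = r cos θ + √(L² − h²) = -12.586408 + 169.992998 = 157.406590
θ=177°: crank pin P = (r cos θ, r sin θ) = (-19.972591, 1.046719)
θ=177°: h = r sin θ − e = 1.046719 − 14 = -12.953281
θ=177°: x = r cos θ + √(L² − h²) = -19.972591 + 169.505789 = 149.533198

θ=129°: 157.4066
θ=177°: 149.5332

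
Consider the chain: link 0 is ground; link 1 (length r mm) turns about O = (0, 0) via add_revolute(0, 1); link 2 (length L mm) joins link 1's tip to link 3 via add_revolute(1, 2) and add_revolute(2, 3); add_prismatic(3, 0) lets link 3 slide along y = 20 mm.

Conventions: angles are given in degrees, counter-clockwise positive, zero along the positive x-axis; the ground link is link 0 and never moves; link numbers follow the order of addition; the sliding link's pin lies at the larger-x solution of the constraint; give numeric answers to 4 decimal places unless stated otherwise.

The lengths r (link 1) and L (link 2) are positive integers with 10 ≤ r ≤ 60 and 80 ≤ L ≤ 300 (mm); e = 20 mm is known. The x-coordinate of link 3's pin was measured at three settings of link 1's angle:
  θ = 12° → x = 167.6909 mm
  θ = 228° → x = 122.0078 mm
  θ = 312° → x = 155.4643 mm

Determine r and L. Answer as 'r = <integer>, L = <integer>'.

constraint per measurement: (x − r cos θ)² + (r sin θ − e)² = L²
subtracting the θ₁ and θ₂ equations cancels the r² and L² terms:
r = (x₁² − x₂²) / (2[(x₁cos θ₁ + e sin θ₁) − (x₂cos θ₂ + e sin θ₂)]) = 25.0000 → r = 25
L² = (x₁ − r cos θ₁)² + (r sin θ₁ − e)² = 20736.0037 → L = 144.0000 → L = 144
check at θ₃=312°: x = 155.4643 (printed 155.4643) ✓

r = 25, L = 144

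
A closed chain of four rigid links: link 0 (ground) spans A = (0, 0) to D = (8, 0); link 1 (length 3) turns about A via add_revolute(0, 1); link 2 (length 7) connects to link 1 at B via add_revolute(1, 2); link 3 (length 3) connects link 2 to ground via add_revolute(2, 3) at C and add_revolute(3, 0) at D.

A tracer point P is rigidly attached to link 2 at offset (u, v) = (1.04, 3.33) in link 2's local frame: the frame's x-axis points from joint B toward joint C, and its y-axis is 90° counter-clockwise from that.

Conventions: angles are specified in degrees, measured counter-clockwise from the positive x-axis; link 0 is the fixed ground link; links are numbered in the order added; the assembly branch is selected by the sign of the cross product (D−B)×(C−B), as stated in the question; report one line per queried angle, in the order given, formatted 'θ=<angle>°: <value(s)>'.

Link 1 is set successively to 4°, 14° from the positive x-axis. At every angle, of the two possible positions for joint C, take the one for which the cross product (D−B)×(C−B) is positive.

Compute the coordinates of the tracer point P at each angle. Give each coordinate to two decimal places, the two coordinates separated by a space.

A=(0,0), D=(8.00,0)
θ=4°: B = A + 3.00·(cos4°, sin4°) = (2.9927, 0.2093)
θ=4°: |BD| = 5.0117
θ=4°: circle(B,7.00) ∩ circle(D,3.00): a=6.4965, h=2.6068
θ=4°:   candidates: C₊=(9.5924,2.5425) cross=13.064; C₋=(9.3747,-2.6665) cross=-13.064
θ=4°:   branch + wants cross > 0 → take C=(9.5924,2.5425) (cross=13.064)
θ=4°: ex = (C−B)/|BC| = (0.9428,0.3333); ey = (-0.3333,0.9428)
θ=4°: P = B + 1.04·ex + 3.33·ey = (2.8633,3.6955)
θ=14°: B = A + 3.00·(cos14°, sin14°) = (2.9109, 0.7258)
θ=14°: |BD| = 5.1406
θ=14°: circle(B,7.00) ∩ circle(D,3.00): a=6.4609, h=2.6939
θ=14°:   candidates: C₊=(9.6874,2.4805) cross=13.848; C₋=(8.9267,-2.8533) cross=-13.848
θ=14°:   branch + wants cross > 0 → take C=(9.6874,2.4805) (cross=13.848)
θ=14°: ex = (C−B)/|BC| = (0.9681,0.2507); ey = (-0.2507,0.9681)
θ=14°: P = B + 1.04·ex + 3.33·ey = (3.0829,4.2101)

θ=4°: 2.86 3.70
θ=14°: 3.08 4.21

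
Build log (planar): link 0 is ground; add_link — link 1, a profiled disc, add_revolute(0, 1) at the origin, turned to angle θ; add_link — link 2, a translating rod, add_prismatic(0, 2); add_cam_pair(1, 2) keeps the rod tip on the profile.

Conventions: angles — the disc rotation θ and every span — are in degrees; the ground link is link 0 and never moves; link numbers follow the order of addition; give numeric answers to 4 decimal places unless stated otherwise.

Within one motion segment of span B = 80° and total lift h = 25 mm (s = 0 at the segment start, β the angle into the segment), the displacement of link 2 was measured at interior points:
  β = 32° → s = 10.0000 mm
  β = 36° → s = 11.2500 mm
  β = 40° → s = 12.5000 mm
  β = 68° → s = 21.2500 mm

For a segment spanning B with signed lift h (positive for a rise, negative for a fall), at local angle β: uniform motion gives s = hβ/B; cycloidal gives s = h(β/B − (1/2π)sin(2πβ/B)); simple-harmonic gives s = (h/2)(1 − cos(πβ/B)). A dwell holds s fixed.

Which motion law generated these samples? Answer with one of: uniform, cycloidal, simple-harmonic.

candidates at β/B = r: uniform s = h·r (linear in β); cycloidal s = h·(r − sin(2πr)/(2π)); simple-harmonic s = (h/2)(1 − cos(πr))
β=32°: printed 10.0000 | uniform 10.0000, cycloidal 7.6613, simple-harmonic 8.6373
β=36°: printed 11.2500 | uniform 11.2500, cycloidal 10.0205, simple-harmonic 10.5446
β=40°: printed 12.5000 | uniform 12.5000, cycloidal 12.5000, simple-harmonic 12.5000
β=68°: printed 21.2500 | uniform 21.2500, cycloidal 24.4690, simple-harmonic 23.6376
only one law matches every sample → uniform

uniform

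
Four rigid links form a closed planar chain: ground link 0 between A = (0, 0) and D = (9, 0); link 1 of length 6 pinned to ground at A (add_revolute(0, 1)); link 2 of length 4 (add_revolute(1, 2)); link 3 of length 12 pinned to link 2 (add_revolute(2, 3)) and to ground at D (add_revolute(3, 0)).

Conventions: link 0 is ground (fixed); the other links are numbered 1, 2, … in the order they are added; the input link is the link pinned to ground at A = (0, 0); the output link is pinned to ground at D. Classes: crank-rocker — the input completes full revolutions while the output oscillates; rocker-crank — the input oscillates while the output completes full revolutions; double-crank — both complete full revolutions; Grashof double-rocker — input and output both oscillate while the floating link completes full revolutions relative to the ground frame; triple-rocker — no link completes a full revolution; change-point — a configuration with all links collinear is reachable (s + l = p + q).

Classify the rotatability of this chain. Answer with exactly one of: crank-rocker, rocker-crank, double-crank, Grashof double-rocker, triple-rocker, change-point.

lengths: ground=9, input=6, coupler=4, output=12
sorted: s=4 (shortest), l=12 (longest), p+q=15
s + l = 16 vs p + q = 15
s + l > p + q → non-Grashof → no link fully rotates → triple-rocker

triple-rocker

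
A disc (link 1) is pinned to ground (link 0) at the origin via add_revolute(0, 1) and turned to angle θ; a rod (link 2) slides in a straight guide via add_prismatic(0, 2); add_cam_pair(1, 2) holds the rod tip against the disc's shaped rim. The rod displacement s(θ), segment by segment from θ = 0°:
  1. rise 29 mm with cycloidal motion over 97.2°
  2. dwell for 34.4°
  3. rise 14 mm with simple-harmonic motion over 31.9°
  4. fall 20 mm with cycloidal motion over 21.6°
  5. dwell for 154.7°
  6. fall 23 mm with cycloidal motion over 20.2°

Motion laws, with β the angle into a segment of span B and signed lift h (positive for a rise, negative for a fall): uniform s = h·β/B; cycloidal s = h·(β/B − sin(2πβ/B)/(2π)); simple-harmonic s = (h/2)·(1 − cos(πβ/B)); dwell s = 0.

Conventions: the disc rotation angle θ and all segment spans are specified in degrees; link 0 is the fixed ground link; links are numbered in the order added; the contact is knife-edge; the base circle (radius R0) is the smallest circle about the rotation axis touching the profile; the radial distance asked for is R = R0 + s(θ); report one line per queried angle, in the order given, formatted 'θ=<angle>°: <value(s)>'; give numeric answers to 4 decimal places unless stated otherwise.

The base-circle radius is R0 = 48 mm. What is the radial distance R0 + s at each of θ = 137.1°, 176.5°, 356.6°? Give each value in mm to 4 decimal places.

segment 1 (0° to 97.2°, cycloidal, h = 29) is passed completely: s = 0.0000 + (29) = 29.0000
segment 2 (97.2° to 131.6°, dwell): s unchanged at 29.0000
θ = 137.1° falls in segment 3 (131.6° to 163.5°, simple-harmonic, h = 14): β = 137.1 − 131.6 = 5.5°, B = 31.9°; Δs = 14/2·(1 − cos(π·0.1724)) = 1.0020; s = 29.0000 + 1.0020 = 30.0020
segment 3 (131.6° to 163.5°, simple-harmonic, h = 14) is passed completely: s = 29.0000 + (14) = 43.0000
θ = 176.5° falls in segment 4 (163.5° to 185.1°, cycloidal, h = -20): β = 176.5 − 163.5 = 13°, B = 21.6°; Δs = -20·(0.6019 − sin(2π·0.6019)/(2π)) = -13.9379; s = 43.0000 − 13.9379 = 29.0621
segment 4 (163.5° to 185.1°, cycloidal, h = -20) is passed completely: s = 43.0000 + (-20) = 23.0000
segment 5 (185.1° to 339.8°, dwell): s unchanged at 23.0000
θ = 356.6° falls in segment 6 (339.8° to 360°, cycloidal, h = -23): β = 356.6 − 339.8 = 16.8°, B = 20.2°; Δs = -23·(0.8317 − sin(2π·0.8317)/(2π)) = -22.3177; s = 23.0000 − 22.3177 = 0.6823
θ=137.1°: R = R0 + s = 48 + 30.0020 = 78.0020
θ=176.5°: R = R0 + s = 48 + 29.0621 = 77.0621
θ=356.6°: R = R0 + s = 48 + 0.6823 = 48.6823

θ=137.1°: 78.0020
θ=176.5°: 77.0621
θ=356.6°: 48.6823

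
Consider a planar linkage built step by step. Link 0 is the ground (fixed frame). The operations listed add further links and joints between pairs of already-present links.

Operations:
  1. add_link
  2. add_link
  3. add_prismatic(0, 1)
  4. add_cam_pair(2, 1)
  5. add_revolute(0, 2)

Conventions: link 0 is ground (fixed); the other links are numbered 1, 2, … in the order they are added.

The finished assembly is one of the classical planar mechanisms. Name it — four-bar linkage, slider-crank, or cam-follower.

links: 3 (incl. ground); joints: 1 revolute, 1 prismatic, 1 higher (cam) pair, forming one closed loop
3 links, revolute + prismatic + higher pair in one loop → cam-follower

cam-follower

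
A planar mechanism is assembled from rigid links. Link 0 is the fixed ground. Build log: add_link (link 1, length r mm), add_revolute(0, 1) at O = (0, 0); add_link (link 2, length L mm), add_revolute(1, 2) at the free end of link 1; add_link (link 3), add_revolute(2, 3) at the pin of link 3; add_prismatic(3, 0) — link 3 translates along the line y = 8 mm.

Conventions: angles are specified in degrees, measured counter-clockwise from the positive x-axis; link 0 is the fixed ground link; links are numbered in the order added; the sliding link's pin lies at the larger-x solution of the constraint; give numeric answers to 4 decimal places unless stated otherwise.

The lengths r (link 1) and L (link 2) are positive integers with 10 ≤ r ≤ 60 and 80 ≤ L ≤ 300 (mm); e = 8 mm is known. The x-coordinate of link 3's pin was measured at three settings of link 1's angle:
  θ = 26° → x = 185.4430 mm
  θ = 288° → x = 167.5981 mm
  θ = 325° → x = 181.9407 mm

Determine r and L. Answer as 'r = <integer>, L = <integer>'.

constraint per measurement: (x − r cos θ)² + (r sin θ − e)² = L²
subtracting the θ₁ and θ₂ equations cancels the r² and L² terms:
r = (x₁² − x₂²) / (2[(x₁cos θ₁ + e sin θ₁) − (x₂cos θ₂ + e sin θ₂)]) = 25.0000 → r = 25
L² = (x₁ − r cos θ₁)² + (r sin θ₁ − e)² = 26569.0046 → L = 163.0000 → L = 163
check at θ₃=325°: x = 181.9407 (printed 181.9407) ✓

r = 25, L = 163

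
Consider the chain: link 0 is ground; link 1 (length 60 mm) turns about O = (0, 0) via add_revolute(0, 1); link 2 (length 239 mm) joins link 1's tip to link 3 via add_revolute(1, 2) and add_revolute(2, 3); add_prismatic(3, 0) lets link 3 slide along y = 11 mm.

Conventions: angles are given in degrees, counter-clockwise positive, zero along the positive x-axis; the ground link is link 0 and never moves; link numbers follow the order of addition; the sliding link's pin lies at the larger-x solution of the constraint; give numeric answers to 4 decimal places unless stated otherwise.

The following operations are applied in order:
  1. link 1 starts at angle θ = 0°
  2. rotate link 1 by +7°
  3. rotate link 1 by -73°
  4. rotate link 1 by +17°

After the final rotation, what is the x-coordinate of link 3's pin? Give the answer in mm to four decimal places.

geometry: r = 60 mm, L = 239 mm, e = 11 mm; θ starts at 0°
rotate link 1 by +7°: θ ← 0° +7° = 7°
rotate link 1 by -73°: θ ← 7° -73° = -66°
rotate link 1 by +17°: θ ← -66° +17° = -49°
crank pin P = (r cos θ, r sin θ) = (39.363542, -45.282575)
h = r sin θ − e = -45.282575 − 11 = -56.282575
x = r cos θ + √(L² − h²) = 39.363542 + 232.278436 = 271.641978

271.6420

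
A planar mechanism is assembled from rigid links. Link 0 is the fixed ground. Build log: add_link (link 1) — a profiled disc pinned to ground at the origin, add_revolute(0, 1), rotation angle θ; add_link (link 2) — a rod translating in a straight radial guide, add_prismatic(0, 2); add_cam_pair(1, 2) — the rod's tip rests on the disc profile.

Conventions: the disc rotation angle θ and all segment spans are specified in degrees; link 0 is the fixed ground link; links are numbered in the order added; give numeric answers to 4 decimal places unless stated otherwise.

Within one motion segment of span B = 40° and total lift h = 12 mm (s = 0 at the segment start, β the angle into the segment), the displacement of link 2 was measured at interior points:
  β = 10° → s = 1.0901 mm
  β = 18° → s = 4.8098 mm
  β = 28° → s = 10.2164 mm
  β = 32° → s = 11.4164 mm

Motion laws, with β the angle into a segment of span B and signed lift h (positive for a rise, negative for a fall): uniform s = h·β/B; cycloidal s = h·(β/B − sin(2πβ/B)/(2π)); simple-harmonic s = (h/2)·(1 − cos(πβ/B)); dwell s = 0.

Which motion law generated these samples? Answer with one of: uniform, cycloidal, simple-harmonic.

candidates at β/B = r: uniform s = h·r (linear in β); cycloidal s = h·(r − sin(2πr)/(2π)); simple-harmonic s = (h/2)(1 − cos(πr))
β=10°: printed 1.0901 | uniform 3.0000, cycloidal 1.0901, simple-harmonic 1.7574
β=18°: printed 4.8098 | uniform 5.4000, cycloidal 4.8098, simple-harmonic 5.0614
β=28°: printed 10.2164 | uniform 8.4000, cycloidal 10.2164, simple-harmonic 9.5267
β=32°: printed 11.4164 | uniform 9.6000, cycloidal 11.4164, simple-harmonic 10.8541
only one law matches every sample → cycloidal

cycloidal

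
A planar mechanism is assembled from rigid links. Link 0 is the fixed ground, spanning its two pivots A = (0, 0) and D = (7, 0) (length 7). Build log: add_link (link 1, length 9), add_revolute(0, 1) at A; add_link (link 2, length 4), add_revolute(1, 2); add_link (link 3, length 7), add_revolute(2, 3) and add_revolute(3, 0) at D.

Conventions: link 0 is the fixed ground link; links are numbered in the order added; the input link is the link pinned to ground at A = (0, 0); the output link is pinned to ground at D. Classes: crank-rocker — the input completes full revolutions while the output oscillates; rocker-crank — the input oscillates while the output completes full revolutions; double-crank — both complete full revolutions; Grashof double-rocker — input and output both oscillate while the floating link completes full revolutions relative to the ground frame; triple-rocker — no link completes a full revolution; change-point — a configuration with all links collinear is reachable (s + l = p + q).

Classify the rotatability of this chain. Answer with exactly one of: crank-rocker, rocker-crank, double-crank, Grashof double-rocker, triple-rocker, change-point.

lengths: ground=7, input=9, coupler=4, output=7
sorted: s=4 (shortest), l=9 (longest), p+q=14
s + l = 13 vs p + q = 14
s + l < p + q (Grashof) with shortest = coupler link → Grashof double-rocker

Grashof double-rocker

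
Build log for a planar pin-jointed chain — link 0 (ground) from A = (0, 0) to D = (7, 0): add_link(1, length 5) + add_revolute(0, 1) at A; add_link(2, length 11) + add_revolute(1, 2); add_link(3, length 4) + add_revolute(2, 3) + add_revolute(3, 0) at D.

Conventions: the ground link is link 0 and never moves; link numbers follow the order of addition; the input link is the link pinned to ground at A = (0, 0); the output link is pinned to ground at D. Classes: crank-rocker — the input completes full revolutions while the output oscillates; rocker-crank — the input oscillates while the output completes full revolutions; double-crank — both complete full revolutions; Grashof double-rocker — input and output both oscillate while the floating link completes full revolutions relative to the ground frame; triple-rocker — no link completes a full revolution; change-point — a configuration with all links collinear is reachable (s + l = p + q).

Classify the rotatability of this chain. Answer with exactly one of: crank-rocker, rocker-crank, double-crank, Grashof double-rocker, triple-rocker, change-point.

lengths: ground=7, input=5, coupler=11, output=4
sorted: s=4 (shortest), l=11 (longest), p+q=12
s + l = 15 vs p + q = 12
s + l > p + q → non-Grashof → no link fully rotates → triple-rocker

triple-rocker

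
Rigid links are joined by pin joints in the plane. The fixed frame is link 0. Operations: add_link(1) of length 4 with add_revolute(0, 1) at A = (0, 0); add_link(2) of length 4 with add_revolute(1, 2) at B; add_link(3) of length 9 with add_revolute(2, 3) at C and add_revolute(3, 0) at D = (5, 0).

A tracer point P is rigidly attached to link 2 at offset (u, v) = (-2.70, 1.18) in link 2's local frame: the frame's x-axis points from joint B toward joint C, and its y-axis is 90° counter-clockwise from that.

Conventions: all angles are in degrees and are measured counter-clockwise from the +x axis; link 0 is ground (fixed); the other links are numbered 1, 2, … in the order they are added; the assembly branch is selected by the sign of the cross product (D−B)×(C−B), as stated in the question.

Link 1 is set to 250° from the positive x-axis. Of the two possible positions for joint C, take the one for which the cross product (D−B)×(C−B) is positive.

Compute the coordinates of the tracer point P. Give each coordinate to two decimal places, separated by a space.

A=(0,0), D=(5.00,0)
B = A + 4.00·(cos250°, sin250°) = (-1.3681, -3.7588)
|BD| = 7.3946
circle(B,4.00) ∩ circle(D,9.00): a=-0.6977, h=3.9387
  candidates: C₊=(-3.9710,-0.7216) cross=29.125; C₋=(0.0331,-7.5053) cross=-29.125
  branch + wants cross > 0 → take C=(-3.9710,-0.7216) (cross=29.125)
ex = (C−B)/|BC| = (-0.6507,0.7593); ey = (-0.7593,-0.6507)
P = B + -2.70·ex + 1.18·ey = (-0.5071,-6.5768)

-0.51 -6.58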